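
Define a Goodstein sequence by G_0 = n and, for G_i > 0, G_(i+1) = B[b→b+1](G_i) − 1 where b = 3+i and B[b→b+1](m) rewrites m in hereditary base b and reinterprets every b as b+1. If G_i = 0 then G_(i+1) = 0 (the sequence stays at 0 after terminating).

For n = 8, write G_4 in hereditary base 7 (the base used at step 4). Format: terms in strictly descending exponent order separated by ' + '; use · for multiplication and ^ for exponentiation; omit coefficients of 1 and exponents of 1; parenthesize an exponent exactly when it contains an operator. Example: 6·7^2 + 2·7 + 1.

8 —HB3→ 2·3 + 2 —bump→ 2·4 + 2 = 10 —(−1)→ 9
9 —HB4→ 2·4 + 1 —bump→ 2·5 + 1 = 11 —(−1)→ 10
10 —HB5→ 2·5 —bump→ 2·6 = 12 —(−1)→ 11
11 —HB6→ 6 + 5 —bump→ 7 + 5 = 12 —(−1)→ 11
11 —HB7→ 7 + 4 —bump→ 8 + 4 = 12 —(−1)→ 11

7 + 4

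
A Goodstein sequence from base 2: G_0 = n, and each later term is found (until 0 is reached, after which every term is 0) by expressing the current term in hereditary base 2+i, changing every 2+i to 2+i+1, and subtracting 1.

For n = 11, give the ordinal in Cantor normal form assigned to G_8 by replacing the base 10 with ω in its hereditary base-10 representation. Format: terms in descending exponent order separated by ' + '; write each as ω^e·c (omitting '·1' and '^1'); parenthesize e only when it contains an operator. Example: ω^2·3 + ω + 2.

[0] 11 ≡ 2^(2 + 1) + 2 + 1 (base 2). Lift 3: 85. −1: 84.
[1] 84 ≡ 3^(3 + 1) + 3 (base 3). Lift 4: 1028. −1: 1027.
[2] 1027 ≡ 4^(4 + 1) + 3 (base 4). Lift 5: 15628. −1: 15627.
[3] 15627 ≡ 5^(5 + 1) + 2 (base 5). Lift 6: 279938. −1: 279937.
[4] 279937 ≡ 6^(6 + 1) + 1 (base 6). Lift 7: 5764802. −1: 5764801.
[5] 5764801 ≡ 7^(7 + 1) (base 7). Lift 8: 134217728. −1: 134217727.
[6] 134217727 ≡ 7·8^8 + 7·8^7 + 7·8^6 + 7·8^5 + 7·8^4 + 7·8^3 + 7·8^2 + 7·8 + 7 (base 8). Lift 9: 2749609303. −1: 2749609302.
[7] 2749609302 ≡ 7·9^9 + 7·9^7 + 7·9^6 + 7·9^5 + 7·9^4 + 7·9^3 + 7·9^2 + 7·9 + 6 (base 9). Lift 10: 70077777776. −1: 70077777775.

ω^ω·7 + ω^7·7 + ω^6·7 + ω^5·7 + ω^4·7 + ω^3·7 + ω^2·7 + ω·7 + 5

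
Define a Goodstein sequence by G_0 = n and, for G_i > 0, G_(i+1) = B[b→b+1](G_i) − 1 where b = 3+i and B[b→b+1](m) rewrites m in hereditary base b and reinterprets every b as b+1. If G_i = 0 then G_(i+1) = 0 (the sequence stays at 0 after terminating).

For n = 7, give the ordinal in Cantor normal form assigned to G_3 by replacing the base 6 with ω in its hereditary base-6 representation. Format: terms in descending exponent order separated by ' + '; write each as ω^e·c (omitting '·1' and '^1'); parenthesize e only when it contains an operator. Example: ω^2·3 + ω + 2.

ω + 3

7 —HB3→ 2·3 + 1 —bump→ 2·4 + 1 = 9 —(−1)→ 8
8 —HB4→ 2·4 —bump→ 2·5 = 10 —(−1)→ 9
9 —HB5→ 5 + 4 —bump→ 6 + 4 = 10 —(−1)→ 9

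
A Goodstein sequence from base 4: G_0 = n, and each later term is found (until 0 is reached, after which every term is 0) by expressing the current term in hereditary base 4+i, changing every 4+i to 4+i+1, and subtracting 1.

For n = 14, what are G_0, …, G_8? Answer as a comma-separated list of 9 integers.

[0] 14 ≡ 3·4 + 2 (base 4). Lift 5: 17. −1: 16.
[1] 16 ≡ 3·5 + 1 (base 5). Lift 6: 19. −1: 18.
[2] 18 ≡ 3·6 (base 6). Lift 7: 21. −1: 20.
[3] 20 ≡ 2·7 + 6 (base 7). Lift 8: 22. −1: 21.
[4] 21 ≡ 2·8 + 5 (base 8). Lift 9: 23. −1: 22.
[5] 22 ≡ 2·9 + 4 (base 9). Lift 10: 24. −1: 23.
[6] 23 ≡ 2·10 + 3 (base 10). Lift 11: 25. −1: 24.
[7] 24 ≡ 2·11 + 2 (base 11). Lift 12: 26. −1: 25.

14, 16, 18, 20, 21, 22, 23, 24, 25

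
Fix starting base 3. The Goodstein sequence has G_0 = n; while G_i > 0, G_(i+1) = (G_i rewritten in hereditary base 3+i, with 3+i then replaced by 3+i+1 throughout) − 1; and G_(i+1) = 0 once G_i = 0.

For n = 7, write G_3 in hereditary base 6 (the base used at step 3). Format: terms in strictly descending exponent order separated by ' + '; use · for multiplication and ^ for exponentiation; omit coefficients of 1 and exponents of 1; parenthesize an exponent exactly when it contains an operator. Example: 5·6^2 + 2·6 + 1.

6 + 3

G_0 = 7. HB_3(7) = 2·3 + 1. Bump = 9. G_1 = 8.
G_1 = 8. HB_4(8) = 2·4. Bump = 10. G_2 = 9.
G_2 = 9. HB_5(9) = 5 + 4. Bump = 10. G_3 = 9.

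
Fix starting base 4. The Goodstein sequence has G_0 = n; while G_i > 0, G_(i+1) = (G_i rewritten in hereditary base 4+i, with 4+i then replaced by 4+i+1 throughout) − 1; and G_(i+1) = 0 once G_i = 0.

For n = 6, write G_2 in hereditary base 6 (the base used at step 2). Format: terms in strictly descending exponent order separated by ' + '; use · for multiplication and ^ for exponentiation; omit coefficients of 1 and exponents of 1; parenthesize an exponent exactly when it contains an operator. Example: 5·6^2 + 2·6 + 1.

6

6 —HB4→ 4 + 2 —bump→ 5 + 2 = 7 —(−1)→ 6
6 —HB5→ 5 + 1 —bump→ 6 + 1 = 7 —(−1)→ 6
6 —HB6→ 6 —bump→ 7 = 7 —(−1)→ 6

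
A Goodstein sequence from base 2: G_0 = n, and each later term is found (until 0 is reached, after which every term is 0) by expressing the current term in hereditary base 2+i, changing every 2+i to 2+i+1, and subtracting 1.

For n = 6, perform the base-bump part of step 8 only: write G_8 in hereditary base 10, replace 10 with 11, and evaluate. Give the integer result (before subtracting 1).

6 —HB2→ 2^2 + 2 —bump→ 3^3 + 3 = 30 —(−1)→ 29
29 —HB3→ 3^3 + 2 —bump→ 4^4 + 2 = 258 —(−1)→ 257
257 —HB4→ 4^4 + 1 —bump→ 5^5 + 1 = 3126 —(−1)→ 3125
3125 —HB5→ 5^5 —bump→ 6^6 = 46656 —(−1)→ 46655
46655 —HB6→ 5·6^5 + 5·6^4 + 5·6^3 + 5·6^2 + 5·6 + 5 —bump→ 5·7^5 + 5·7^4 + 5·7^3 + 5·7^2 + 5·7 + 5 = 98040 —(−1)→ 98039
98039 —HB7→ 5·7^5 + 5·7^4 + 5·7^3 + 5·7^2 + 5·7 + 4 —bump→ 5·8^5 + 5·8^4 + 5·8^3 + 5·8^2 + 5·8 + 4 = 187244 —(−1)→ 187243
187243 —HB8→ 5·8^5 + 5·8^4 + 5·8^3 + 5·8^2 + 5·8 + 3 —bump→ 5·9^5 + 5·9^4 + 5·9^3 + 5·9^2 + 5·9 + 3 = 332148 —(−1)→ 332147
332147 —HB9→ 5·9^5 + 5·9^4 + 5·9^3 + 5·9^2 + 5·9 + 2 —bump→ 5·10^5 + 5·10^4 + 5·10^3 + 5·10^2 + 5·10 + 2 = 555552 —(−1)→ 555551

885776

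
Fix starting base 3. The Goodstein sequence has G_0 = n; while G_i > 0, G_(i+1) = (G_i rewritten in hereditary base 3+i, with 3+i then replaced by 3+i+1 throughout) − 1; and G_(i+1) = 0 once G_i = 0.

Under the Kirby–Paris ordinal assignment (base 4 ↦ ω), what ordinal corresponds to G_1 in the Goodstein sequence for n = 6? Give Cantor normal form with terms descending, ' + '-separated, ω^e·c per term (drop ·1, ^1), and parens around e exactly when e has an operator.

ω + 3

6 —HB3→ 2·3 —bump→ 2·4 = 8 —(−1)→ 7
7 —HB4→ 4 + 3 —bump→ 5 + 3 = 8 —(−1)→ 7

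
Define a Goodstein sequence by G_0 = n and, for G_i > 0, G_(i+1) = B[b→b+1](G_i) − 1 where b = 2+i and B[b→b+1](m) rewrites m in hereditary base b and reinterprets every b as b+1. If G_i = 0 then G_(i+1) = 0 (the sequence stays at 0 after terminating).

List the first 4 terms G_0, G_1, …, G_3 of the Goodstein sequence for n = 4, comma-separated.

[0] 4 ≡ 2^2 (base 2). Lift 3: 27. −1: 26.
[1] 26 ≡ 2·3^2 + 2·3 + 2 (base 3). Lift 4: 42. −1: 41.
[2] 41 ≡ 2·4^2 + 2·4 + 1 (base 4). Lift 5: 61. −1: 60.

4, 26, 41, 60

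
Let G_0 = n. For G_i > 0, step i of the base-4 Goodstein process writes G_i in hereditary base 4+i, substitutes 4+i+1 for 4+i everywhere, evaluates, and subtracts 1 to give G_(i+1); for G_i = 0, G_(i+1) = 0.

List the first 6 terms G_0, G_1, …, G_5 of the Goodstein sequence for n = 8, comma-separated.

8, 9, 9, 9, 9, 9

G_0=8  [base 4] 2·4  →[4↦5]→  2·5 = 10  −1 ⇒ G_1=9
G_1=9  [base 5] 5 + 4  →[5↦6]→  6 + 4 = 10  −1 ⇒ G_2=9
G_2=9  [base 6] 6 + 3  →[6↦7]→  7 + 3 = 10  −1 ⇒ G_3=9
G_3=9  [base 7] 7 + 2  →[7↦8]→  8 + 2 = 10  −1 ⇒ G_4=9
G_4=9  [base 8] 8 + 1  →[8↦9]→  9 + 1 = 10  −1 ⇒ G_5=9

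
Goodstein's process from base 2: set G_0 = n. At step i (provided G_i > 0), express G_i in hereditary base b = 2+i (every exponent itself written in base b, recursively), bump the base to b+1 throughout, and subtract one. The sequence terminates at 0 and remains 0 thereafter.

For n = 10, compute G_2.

1025

10 —HB2→ 2^(2 + 1) + 2 —bump→ 3^(3 + 1) + 3 = 84 —(−1)→ 83
83 —HB3→ 3^(3 + 1) + 2 —bump→ 4^(4 + 1) + 2 = 1026 —(−1)→ 1025
1025 —HB4→ 4^(4 + 1) + 1 —bump→ 5^(5 + 1) + 1 = 15626 —(−1)→ 15625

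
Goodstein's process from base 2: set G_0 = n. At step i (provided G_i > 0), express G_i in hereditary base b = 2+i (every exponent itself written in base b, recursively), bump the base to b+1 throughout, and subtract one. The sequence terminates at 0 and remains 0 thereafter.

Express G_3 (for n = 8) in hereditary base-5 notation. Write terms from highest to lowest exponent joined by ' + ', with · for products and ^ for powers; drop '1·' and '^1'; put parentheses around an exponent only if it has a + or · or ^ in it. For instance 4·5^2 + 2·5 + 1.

[0] 8 ≡ 2^(2 + 1) (base 2). Lift 3: 81. −1: 80.
[1] 80 ≡ 2·3^3 + 2·3^2 + 2·3 + 2 (base 3). Lift 4: 554. −1: 553.
[2] 553 ≡ 2·4^4 + 2·4^2 + 2·4 + 1 (base 4). Lift 5: 6311. −1: 6310.
[3] 6310 ≡ 2·5^5 + 2·5^2 + 2·5 (base 5). Lift 6: 93396. −1: 93395.

2·5^5 + 2·5^2 + 2·5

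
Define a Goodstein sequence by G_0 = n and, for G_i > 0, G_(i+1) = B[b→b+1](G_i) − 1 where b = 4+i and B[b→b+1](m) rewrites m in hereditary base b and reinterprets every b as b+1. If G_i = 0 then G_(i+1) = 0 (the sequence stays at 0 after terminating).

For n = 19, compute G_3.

[0] 19 ≡ 4^2 + 3 (base 4). Lift 5: 28. −1: 27.
[1] 27 ≡ 5^2 + 2 (base 5). Lift 6: 38. −1: 37.
[2] 37 ≡ 6^2 + 1 (base 6). Lift 7: 50. −1: 49.
[3] 49 ≡ 7^2 (base 7). Lift 8: 64. −1: 63.

49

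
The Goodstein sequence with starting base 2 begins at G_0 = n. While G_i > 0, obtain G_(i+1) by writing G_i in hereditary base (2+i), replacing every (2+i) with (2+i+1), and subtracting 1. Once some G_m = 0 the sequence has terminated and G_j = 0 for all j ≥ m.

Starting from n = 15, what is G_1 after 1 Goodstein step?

G_0 = 15. HB_2(15) = 2^(2 + 1) + 2^2 + 2 + 1. Bump = 112. G_1 = 111.
G_1 = 111. HB_3(111) = 3^(3 + 1) + 3^3 + 3. Bump = 1284. G_2 = 1283.

111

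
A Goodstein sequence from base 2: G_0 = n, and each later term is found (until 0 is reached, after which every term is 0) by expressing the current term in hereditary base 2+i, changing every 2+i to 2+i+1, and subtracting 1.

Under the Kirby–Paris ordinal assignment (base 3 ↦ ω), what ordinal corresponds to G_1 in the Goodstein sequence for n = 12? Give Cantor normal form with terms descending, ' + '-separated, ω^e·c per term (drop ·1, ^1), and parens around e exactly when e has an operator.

[0] 12 ≡ 2^(2 + 1) + 2^2 (base 2). Lift 3: 108. −1: 107.
[1] 107 ≡ 3^(3 + 1) + 2·3^2 + 2·3 + 2 (base 3). Lift 4: 1066. −1: 1065.

ω^(ω + 1) + ω^2·2 + ω·2 + 2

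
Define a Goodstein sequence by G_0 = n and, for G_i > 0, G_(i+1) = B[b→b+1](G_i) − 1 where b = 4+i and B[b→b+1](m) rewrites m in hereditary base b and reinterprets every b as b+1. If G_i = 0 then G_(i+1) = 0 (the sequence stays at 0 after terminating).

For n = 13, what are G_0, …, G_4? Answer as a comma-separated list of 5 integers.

13, 15, 17, 18, 19

13 —HB4→ 3·4 + 1 —bump→ 3·5 + 1 = 16 —(−1)→ 15
15 —HB5→ 3·5 —bump→ 3·6 = 18 —(−1)→ 17
17 —HB6→ 2·6 + 5 —bump→ 2·7 + 5 = 19 —(−1)→ 18
18 —HB7→ 2·7 + 4 —bump→ 2·8 + 4 = 20 —(−1)→ 19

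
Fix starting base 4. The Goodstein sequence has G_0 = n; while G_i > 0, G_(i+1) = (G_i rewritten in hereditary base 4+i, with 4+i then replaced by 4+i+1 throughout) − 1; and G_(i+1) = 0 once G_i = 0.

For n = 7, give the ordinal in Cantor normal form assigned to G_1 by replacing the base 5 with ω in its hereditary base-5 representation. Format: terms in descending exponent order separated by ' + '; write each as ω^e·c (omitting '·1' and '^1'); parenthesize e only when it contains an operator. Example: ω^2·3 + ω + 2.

ω + 2

(0) 7|_4 = 4 + 3 ↦ 5 + 3|_5 = 8 ⇒ 7
(1) 7|_5 = 5 + 2 ↦ 6 + 2|_6 = 8 ⇒ 7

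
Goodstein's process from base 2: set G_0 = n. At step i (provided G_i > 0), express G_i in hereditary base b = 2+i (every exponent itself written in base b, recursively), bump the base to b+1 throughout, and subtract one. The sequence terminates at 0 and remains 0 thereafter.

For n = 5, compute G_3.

467

G_0=5  [base 2] 2^2 + 1  →[2↦3]→  3^3 + 1 = 28  −1 ⇒ G_1=27
G_1=27  [base 3] 3^3  →[3↦4]→  4^4 = 256  −1 ⇒ G_2=255
G_2=255  [base 4] 3·4^3 + 3·4^2 + 3·4 + 3  →[4↦5]→  3·5^3 + 3·5^2 + 3·5 + 3 = 468  −1 ⇒ G_3=467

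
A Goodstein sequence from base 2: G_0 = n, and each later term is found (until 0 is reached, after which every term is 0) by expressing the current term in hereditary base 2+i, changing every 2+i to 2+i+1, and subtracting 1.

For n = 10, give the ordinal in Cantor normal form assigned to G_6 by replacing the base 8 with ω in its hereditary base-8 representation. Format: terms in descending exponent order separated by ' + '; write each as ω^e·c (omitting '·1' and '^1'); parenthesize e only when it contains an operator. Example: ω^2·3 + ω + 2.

ω^ω·5 + ω^5·5 + ω^4·5 + ω^3·5 + ω^2·5 + ω·5 + 3

i=0: 10 = 2^(2 + 1) + 2 (b=2); 2→3: 3^(3 + 1) + 3 = 84; 84−1 = 83
i=1: 83 = 3^(3 + 1) + 2 (b=3); 3→4: 4^(4 + 1) + 2 = 1026; 1026−1 = 1025
i=2: 1025 = 4^(4 + 1) + 1 (b=4); 4→5: 5^(5 + 1) + 1 = 15626; 15626−1 = 15625
i=3: 15625 = 5^(5 + 1) (b=5); 5→6: 6^(6 + 1) = 279936; 279936−1 = 279935
i=4: 279935 = 5·6^6 + 5·6^5 + 5·6^4 + 5·6^3 + 5·6^2 + 5·6 + 5 (b=6); 6→7: 5·7^7 + 5·7^5 + 5·7^4 + 5·7^3 + 5·7^2 + 5·7 + 5 = 4215755; 4215755−1 = 4215754
i=5: 4215754 = 5·7^7 + 5·7^5 + 5·7^4 + 5·7^3 + 5·7^2 + 5·7 + 4 (b=7); 7→8: 5·8^8 + 5·8^5 + 5·8^4 + 5·8^3 + 5·8^2 + 5·8 + 4 = 84073324; 84073324−1 = 84073323
i=6: 84073323 = 5·8^8 + 5·8^5 + 5·8^4 + 5·8^3 + 5·8^2 + 5·8 + 3 (b=8); 8→9: 5·9^9 + 5·9^5 + 5·9^4 + 5·9^3 + 5·9^2 + 5·9 + 3 = 1937434593; 1937434593−1 = 1937434592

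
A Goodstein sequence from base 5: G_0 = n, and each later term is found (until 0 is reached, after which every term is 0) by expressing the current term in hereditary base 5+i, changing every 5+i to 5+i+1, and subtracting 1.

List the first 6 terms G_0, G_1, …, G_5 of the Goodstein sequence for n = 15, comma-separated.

15, 17, 18, 19, 20, 21

step 0: 15 = 3·5; sub 6 for 5: 3·6; = 18; G_1 = 18−1 = 17
step 1: 17 = 2·6 + 5; sub 7 for 6: 2·7 + 5; = 19; G_2 = 19−1 = 18
step 2: 18 = 2·7 + 4; sub 8 for 7: 2·8 + 4; = 20; G_3 = 20−1 = 19
step 3: 19 = 2·8 + 3; sub 9 for 8: 2·9 + 3; = 21; G_4 = 21−1 = 20
step 4: 20 = 2·9 + 2; sub 10 for 9: 2·10 + 2; = 22; G_5 = 22−1 = 21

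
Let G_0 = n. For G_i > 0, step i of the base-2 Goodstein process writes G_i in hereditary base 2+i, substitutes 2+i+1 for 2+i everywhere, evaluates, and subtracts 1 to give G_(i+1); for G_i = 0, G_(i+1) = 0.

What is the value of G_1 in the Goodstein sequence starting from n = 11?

step 0: 11 = 2^(2 + 1) + 2 + 1; sub 3 for 2: 3^(3 + 1) + 3 + 1; = 85; G_1 = 85−1 = 84
step 1: 84 = 3^(3 + 1) + 3; sub 4 for 3: 4^(4 + 1) + 4; = 1028; G_2 = 1028−1 = 1027

84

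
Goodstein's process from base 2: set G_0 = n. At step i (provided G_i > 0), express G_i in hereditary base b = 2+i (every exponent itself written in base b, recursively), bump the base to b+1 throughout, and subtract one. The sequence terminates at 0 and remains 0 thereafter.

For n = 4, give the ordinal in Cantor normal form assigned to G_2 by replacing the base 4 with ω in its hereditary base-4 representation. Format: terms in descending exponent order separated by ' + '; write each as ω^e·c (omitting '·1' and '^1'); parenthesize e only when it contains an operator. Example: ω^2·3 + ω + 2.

[0] 4 ≡ 2^2 (base 2). Lift 3: 27. −1: 26.
[1] 26 ≡ 2·3^2 + 2·3 + 2 (base 3). Lift 4: 42. −1: 41.
[2] 41 ≡ 2·4^2 + 2·4 + 1 (base 4). Lift 5: 61. −1: 60.

ω^2·2 + ω·2 + 1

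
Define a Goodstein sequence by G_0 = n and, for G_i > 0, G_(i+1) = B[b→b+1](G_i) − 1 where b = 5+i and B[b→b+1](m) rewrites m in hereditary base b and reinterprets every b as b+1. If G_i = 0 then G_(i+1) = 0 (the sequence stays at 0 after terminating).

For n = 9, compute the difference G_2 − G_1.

[0] 9 ≡ 5 + 4 (base 5). Lift 6: 10. −1: 9.
[1] 9 ≡ 6 + 3 (base 6). Lift 7: 10. −1: 9.

0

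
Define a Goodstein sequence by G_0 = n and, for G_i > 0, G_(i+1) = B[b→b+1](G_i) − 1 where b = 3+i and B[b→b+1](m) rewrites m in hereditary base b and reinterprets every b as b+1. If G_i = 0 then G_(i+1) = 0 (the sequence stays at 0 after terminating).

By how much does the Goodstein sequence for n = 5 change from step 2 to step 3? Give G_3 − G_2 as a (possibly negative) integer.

0

(0) 5|_3 = 3 + 2 ↦ 4 + 2|_4 = 6 ⇒ 5
(1) 5|_4 = 4 + 1 ↦ 5 + 1|_5 = 6 ⇒ 5
(2) 5|_5 = 5 ↦ 6|_6 = 6 ⇒ 5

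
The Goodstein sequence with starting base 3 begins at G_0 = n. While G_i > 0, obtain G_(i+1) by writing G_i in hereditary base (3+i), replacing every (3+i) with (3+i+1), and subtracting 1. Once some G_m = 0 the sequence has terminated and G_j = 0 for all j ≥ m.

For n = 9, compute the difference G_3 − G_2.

2

9 —HB3→ 3^2 —bump→ 4^2 = 16 —(−1)→ 15
15 —HB4→ 3·4 + 3 —bump→ 3·5 + 3 = 18 —(−1)→ 17
17 —HB5→ 3·5 + 2 —bump→ 3·6 + 2 = 20 —(−1)→ 19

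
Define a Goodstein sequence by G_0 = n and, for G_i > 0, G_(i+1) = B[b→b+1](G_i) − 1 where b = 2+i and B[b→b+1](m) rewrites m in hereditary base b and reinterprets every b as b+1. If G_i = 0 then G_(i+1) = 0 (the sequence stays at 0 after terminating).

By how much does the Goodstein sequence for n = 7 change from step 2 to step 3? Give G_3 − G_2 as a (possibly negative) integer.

2868

G_0 = 7. HB_2(7) = 2^2 + 2 + 1. Bump = 31. G_1 = 30.
G_1 = 30. HB_3(30) = 3^3 + 3. Bump = 260. G_2 = 259.
G_2 = 259. HB_4(259) = 4^4 + 3. Bump = 3128. G_3 = 3127.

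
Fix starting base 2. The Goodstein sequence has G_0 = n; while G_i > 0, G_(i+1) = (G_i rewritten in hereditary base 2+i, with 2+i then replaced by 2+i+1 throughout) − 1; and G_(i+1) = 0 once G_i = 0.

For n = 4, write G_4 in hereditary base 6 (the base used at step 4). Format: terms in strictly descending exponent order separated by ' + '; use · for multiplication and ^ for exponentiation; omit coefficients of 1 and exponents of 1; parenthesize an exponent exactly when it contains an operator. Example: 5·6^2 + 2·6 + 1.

2·6^2 + 6 + 5

(0) 4|_2 = 2^2 ↦ 3^3|_3 = 27 ⇒ 26
(1) 26|_3 = 2·3^2 + 2·3 + 2 ↦ 2·4^2 + 2·4 + 2|_4 = 42 ⇒ 41
(2) 41|_4 = 2·4^2 + 2·4 + 1 ↦ 2·5^2 + 2·5 + 1|_5 = 61 ⇒ 60
(3) 60|_5 = 2·5^2 + 2·5 ↦ 2·6^2 + 2·6|_6 = 84 ⇒ 83
(4) 83|_6 = 2·6^2 + 6 + 5 ↦ 2·7^2 + 7 + 5|_7 = 110 ⇒ 109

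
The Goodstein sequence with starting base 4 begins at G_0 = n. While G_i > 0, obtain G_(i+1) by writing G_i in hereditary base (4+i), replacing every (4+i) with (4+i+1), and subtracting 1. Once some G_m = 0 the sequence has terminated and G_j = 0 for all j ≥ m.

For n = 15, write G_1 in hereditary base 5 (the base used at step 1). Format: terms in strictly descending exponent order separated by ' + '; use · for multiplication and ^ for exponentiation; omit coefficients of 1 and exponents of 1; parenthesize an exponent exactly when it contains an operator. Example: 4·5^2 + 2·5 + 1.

i=0: 15 = 3·4 + 3 (b=4); 4→5: 3·5 + 3 = 18; 18−1 = 17
i=1: 17 = 3·5 + 2 (b=5); 5→6: 3·6 + 2 = 20; 20−1 = 19

3·5 + 2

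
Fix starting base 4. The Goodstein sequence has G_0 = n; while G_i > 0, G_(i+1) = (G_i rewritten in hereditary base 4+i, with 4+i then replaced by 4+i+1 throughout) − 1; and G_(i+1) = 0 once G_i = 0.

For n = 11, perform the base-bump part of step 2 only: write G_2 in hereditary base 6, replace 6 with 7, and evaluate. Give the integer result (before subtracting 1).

step 0: 11 = 2·4 + 3; sub 5 for 4: 2·5 + 3; = 13; G_1 = 13−1 = 12
step 1: 12 = 2·5 + 2; sub 6 for 5: 2·6 + 2; = 14; G_2 = 14−1 = 13
step 2: 13 = 2·6 + 1; sub 7 for 6: 2·7 + 1; = 15; G_3 = 15−1 = 14

15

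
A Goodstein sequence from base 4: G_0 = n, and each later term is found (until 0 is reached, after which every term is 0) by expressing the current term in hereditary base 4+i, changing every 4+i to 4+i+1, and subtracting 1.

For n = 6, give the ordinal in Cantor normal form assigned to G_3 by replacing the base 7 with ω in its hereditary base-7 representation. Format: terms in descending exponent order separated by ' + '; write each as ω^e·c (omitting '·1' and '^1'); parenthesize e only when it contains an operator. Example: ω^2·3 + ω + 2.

base 4: 6 = 4 + 2; at 5: 5 + 2 = 7; next = 6
base 5: 6 = 5 + 1; at 6: 6 + 1 = 7; next = 6
base 6: 6 = 6; at 7: 7 = 7; next = 6
base 7: 6 = 6; at 8: 6 = 6; next = 5

6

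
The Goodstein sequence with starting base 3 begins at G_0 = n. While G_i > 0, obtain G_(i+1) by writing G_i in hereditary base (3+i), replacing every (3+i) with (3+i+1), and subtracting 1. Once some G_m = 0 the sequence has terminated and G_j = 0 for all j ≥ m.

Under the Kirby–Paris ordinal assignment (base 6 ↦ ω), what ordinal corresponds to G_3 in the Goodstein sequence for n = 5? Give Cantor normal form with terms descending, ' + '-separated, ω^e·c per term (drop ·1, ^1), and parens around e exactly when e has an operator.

G_0=5  [base 3] 3 + 2  →[3↦4]→  4 + 2 = 6  −1 ⇒ G_1=5
G_1=5  [base 4] 4 + 1  →[4↦5]→  5 + 1 = 6  −1 ⇒ G_2=5
G_2=5  [base 5] 5  →[5↦6]→  6 = 6  −1 ⇒ G_3=5
G_3=5  [base 6] 5  →[6↦7]→  5 = 5  −1 ⇒ G_4=4

5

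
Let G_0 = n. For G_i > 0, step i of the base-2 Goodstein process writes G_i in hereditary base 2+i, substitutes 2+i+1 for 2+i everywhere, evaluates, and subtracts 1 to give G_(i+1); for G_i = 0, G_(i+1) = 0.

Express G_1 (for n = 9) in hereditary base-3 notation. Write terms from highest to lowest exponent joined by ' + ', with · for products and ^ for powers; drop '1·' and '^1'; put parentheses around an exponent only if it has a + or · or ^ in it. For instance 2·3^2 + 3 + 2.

G_0=9  [base 2] 2^(2 + 1) + 1  →[2↦3]→  3^(3 + 1) + 1 = 82  −1 ⇒ G_1=81
G_1=81  [base 3] 3^(3 + 1)  →[3↦4]→  4^(4 + 1) = 1024  −1 ⇒ G_2=1023

3^(3 + 1)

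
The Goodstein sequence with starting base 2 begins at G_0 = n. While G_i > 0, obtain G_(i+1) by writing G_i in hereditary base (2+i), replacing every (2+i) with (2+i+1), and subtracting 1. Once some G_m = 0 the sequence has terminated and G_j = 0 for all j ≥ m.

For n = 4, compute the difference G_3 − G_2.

G_0 = 4. HB_2(4) = 2^2. Bump = 27. G_1 = 26.
G_1 = 26. HB_3(26) = 2·3^2 + 2·3 + 2. Bump = 42. G_2 = 41.
G_2 = 41. HB_4(41) = 2·4^2 + 2·4 + 1. Bump = 61. G_3 = 60.

19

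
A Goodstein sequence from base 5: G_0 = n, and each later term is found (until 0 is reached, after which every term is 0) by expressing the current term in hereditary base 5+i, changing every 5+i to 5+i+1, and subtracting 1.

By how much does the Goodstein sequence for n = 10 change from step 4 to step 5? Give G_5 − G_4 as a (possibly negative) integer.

0

(0) 10|_5 = 2·5 ↦ 2·6|_6 = 12 ⇒ 11
(1) 11|_6 = 6 + 5 ↦ 7 + 5|_7 = 12 ⇒ 11
(2) 11|_7 = 7 + 4 ↦ 8 + 4|_8 = 12 ⇒ 11
(3) 11|_8 = 8 + 3 ↦ 9 + 3|_9 = 12 ⇒ 11
(4) 11|_9 = 9 + 2 ↦ 10 + 2|_10 = 12 ⇒ 11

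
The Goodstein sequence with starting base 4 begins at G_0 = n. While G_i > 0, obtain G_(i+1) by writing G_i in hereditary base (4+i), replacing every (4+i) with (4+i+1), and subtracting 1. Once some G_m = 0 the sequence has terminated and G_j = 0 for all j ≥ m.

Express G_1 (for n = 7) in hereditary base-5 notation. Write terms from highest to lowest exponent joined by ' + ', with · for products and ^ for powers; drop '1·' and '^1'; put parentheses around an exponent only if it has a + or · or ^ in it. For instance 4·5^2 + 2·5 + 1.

5 + 2

base 4: 7 = 4 + 3; at 5: 5 + 3 = 8; next = 7
base 5: 7 = 5 + 2; at 6: 6 + 2 = 8; next = 7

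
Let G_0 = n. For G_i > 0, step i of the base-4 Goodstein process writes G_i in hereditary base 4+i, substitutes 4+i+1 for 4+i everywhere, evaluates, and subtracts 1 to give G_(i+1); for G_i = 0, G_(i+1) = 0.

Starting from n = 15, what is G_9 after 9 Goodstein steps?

G_0=15  [base 4] 3·4 + 3  →[4↦5]→  3·5 + 3 = 18  −1 ⇒ G_1=17
G_1=17  [base 5] 3·5 + 2  →[5↦6]→  3·6 + 2 = 20  −1 ⇒ G_2=19
G_2=19  [base 6] 3·6 + 1  →[6↦7]→  3·7 + 1 = 22  −1 ⇒ G_3=21
G_3=21  [base 7] 3·7  →[7↦8]→  3·8 = 24  −1 ⇒ G_4=23
G_4=23  [base 8] 2·8 + 7  →[8↦9]→  2·9 + 7 = 25  −1 ⇒ G_5=24
G_5=24  [base 9] 2·9 + 6  →[9↦10]→  2·10 + 6 = 26  −1 ⇒ G_6=25
G_6=25  [base 10] 2·10 + 5  →[10↦11]→  2·11 + 5 = 27  −1 ⇒ G_7=26
G_7=26  [base 11] 2·11 + 4  →[11↦12]→  2·12 + 4 = 28  −1 ⇒ G_8=27
G_8=27  [base 12] 2·12 + 3  →[12↦13]→  2·13 + 3 = 29  −1 ⇒ G_9=28

28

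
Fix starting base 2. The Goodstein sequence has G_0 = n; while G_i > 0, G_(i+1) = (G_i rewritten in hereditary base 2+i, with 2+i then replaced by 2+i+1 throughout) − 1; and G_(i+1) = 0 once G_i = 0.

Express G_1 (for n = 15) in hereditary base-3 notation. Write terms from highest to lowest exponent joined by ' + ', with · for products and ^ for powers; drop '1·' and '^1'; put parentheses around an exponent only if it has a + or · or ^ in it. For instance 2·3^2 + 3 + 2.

G_0=15  [base 2] 2^(2 + 1) + 2^2 + 2 + 1  →[2↦3]→  3^(3 + 1) + 3^3 + 3 + 1 = 112  −1 ⇒ G_1=111
G_1=111  [base 3] 3^(3 + 1) + 3^3 + 3  →[3↦4]→  4^(4 + 1) + 4^4 + 4 = 1284  −1 ⇒ G_2=1283

3^(3 + 1) + 3^3 + 3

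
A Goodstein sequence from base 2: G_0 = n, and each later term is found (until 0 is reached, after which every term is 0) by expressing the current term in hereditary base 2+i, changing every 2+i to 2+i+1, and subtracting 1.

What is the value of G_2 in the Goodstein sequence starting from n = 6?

[0] 6 ≡ 2^2 + 2 (base 2). Lift 3: 30. −1: 29.
[1] 29 ≡ 3^3 + 2 (base 3). Lift 4: 258. −1: 257.

257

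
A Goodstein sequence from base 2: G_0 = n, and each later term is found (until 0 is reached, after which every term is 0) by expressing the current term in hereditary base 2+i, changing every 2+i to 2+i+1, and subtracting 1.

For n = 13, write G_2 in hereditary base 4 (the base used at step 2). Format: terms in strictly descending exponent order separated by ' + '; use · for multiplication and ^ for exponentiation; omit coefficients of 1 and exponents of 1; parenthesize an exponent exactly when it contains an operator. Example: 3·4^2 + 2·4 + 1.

base 2: 13 = 2^(2 + 1) + 2^2 + 1; at 3: 3^(3 + 1) + 3^3 + 1 = 109; next = 108
base 3: 108 = 3^(3 + 1) + 3^3; at 4: 4^(4 + 1) + 4^4 = 1280; next = 1279
base 4: 1279 = 4^(4 + 1) + 3·4^3 + 3·4^2 + 3·4 + 3; at 5: 5^(5 + 1) + 3·5^3 + 3·5^2 + 3·5 + 3 = 16093; next = 16092

4^(4 + 1) + 3·4^3 + 3·4^2 + 3·4 + 3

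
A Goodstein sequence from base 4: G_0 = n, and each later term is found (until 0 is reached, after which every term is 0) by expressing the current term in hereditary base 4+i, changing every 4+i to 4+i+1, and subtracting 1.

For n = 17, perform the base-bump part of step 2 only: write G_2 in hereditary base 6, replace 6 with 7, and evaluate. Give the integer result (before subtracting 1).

40

G_0=17  [base 4] 4^2 + 1  →[4↦5]→  5^2 + 1 = 26  −1 ⇒ G_1=25
G_1=25  [base 5] 5^2  →[5↦6]→  6^2 = 36  −1 ⇒ G_2=35
G_2=35  [base 6] 5·6 + 5  →[6↦7]→  5·7 + 5 = 40  −1 ⇒ G_3=39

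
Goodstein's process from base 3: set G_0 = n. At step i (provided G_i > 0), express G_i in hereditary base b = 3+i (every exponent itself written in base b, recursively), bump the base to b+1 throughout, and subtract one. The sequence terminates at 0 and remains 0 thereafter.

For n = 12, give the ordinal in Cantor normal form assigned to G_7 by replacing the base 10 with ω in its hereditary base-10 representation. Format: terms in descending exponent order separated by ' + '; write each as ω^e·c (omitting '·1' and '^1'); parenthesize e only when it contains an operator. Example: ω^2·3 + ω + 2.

ω·7 + 5

[0] 12 ≡ 3^2 + 3 (base 3). Lift 4: 20. −1: 19.
[1] 19 ≡ 4^2 + 3 (base 4). Lift 5: 28. −1: 27.
[2] 27 ≡ 5^2 + 2 (base 5). Lift 6: 38. −1: 37.
[3] 37 ≡ 6^2 + 1 (base 6). Lift 7: 50. −1: 49.
[4] 49 ≡ 7^2 (base 7). Lift 8: 64. −1: 63.
[5] 63 ≡ 7·8 + 7 (base 8). Lift 9: 70. −1: 69.
[6] 69 ≡ 7·9 + 6 (base 9). Lift 10: 76. −1: 75.
[7] 75 ≡ 7·10 + 5 (base 10). Lift 11: 82. −1: 81.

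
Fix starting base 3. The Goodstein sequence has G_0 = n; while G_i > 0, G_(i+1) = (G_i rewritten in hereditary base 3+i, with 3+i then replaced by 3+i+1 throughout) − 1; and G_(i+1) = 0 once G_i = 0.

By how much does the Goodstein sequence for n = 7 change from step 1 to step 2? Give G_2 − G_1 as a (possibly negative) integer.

G_0 = 7. HB_3(7) = 2·3 + 1. Bump = 9. G_1 = 8.
G_1 = 8. HB_4(8) = 2·4. Bump = 10. G_2 = 9.

1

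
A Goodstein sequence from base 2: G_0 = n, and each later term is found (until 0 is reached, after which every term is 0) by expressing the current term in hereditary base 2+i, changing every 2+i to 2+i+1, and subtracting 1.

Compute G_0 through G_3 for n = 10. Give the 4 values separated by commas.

10, 83, 1025, 15625

G_0 = 10. HB_2(10) = 2^(2 + 1) + 2. Bump = 84. G_1 = 83.
G_1 = 83. HB_3(83) = 3^(3 + 1) + 2. Bump = 1026. G_2 = 1025.
G_2 = 1025. HB_4(1025) = 4^(4 + 1) + 1. Bump = 15626. G_3 = 15625.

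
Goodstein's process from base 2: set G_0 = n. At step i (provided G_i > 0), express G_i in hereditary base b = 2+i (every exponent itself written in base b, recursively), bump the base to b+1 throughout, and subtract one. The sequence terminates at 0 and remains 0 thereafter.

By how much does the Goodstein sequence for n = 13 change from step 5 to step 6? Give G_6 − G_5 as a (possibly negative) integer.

base 2: 13 = 2^(2 + 1) + 2^2 + 1; at 3: 3^(3 + 1) + 3^3 + 1 = 109; next = 108
base 3: 108 = 3^(3 + 1) + 3^3; at 4: 4^(4 + 1) + 4^4 = 1280; next = 1279
base 4: 1279 = 4^(4 + 1) + 3·4^3 + 3·4^2 + 3·4 + 3; at 5: 5^(5 + 1) + 3·5^3 + 3·5^2 + 3·5 + 3 = 16093; next = 16092
base 5: 16092 = 5^(5 + 1) + 3·5^3 + 3·5^2 + 3·5 + 2; at 6: 6^(6 + 1) + 3·6^3 + 3·6^2 + 3·6 + 2 = 280712; next = 280711
base 6: 280711 = 6^(6 + 1) + 3·6^3 + 3·6^2 + 3·6 + 1; at 7: 7^(7 + 1) + 3·7^3 + 3·7^2 + 3·7 + 1 = 5765999; next = 5765998
base 7: 5765998 = 7^(7 + 1) + 3·7^3 + 3·7^2 + 3·7; at 8: 8^(8 + 1) + 3·8^3 + 3·8^2 + 3·8 = 134219480; next = 134219479

128453481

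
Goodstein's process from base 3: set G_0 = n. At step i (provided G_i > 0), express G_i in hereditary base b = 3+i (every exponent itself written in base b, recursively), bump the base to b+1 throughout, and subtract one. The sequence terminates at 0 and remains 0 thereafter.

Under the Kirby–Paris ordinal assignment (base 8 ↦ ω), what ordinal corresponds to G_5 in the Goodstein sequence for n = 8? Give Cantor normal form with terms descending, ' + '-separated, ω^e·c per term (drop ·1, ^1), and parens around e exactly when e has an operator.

ω + 3

(0) 8|_3 = 2·3 + 2 ↦ 2·4 + 2|_4 = 10 ⇒ 9
(1) 9|_4 = 2·4 + 1 ↦ 2·5 + 1|_5 = 11 ⇒ 10
(2) 10|_5 = 2·5 ↦ 2·6|_6 = 12 ⇒ 11
(3) 11|_6 = 6 + 5 ↦ 7 + 5|_7 = 12 ⇒ 11
(4) 11|_7 = 7 + 4 ↦ 8 + 4|_8 = 12 ⇒ 11
(5) 11|_8 = 8 + 3 ↦ 9 + 3|_9 = 12 ⇒ 11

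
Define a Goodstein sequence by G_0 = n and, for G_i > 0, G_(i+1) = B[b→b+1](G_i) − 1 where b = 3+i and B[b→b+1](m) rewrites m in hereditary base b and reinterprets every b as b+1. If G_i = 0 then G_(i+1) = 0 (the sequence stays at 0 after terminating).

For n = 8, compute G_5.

base 3: 8 = 2·3 + 2; at 4: 2·4 + 2 = 10; next = 9
base 4: 9 = 2·4 + 1; at 5: 2·5 + 1 = 11; next = 10
base 5: 10 = 2·5; at 6: 2·6 = 12; next = 11
base 6: 11 = 6 + 5; at 7: 7 + 5 = 12; next = 11
base 7: 11 = 7 + 4; at 8: 8 + 4 = 12; next = 11
base 8: 11 = 8 + 3; at 9: 9 + 3 = 12; next = 11

11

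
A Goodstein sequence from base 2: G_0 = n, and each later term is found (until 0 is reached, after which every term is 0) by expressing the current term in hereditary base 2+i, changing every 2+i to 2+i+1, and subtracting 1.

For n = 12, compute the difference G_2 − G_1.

G_0 = 12. HB_2(12) = 2^(2 + 1) + 2^2. Bump = 108. G_1 = 107.
G_1 = 107. HB_3(107) = 3^(3 + 1) + 2·3^2 + 2·3 + 2. Bump = 1066. G_2 = 1065.

958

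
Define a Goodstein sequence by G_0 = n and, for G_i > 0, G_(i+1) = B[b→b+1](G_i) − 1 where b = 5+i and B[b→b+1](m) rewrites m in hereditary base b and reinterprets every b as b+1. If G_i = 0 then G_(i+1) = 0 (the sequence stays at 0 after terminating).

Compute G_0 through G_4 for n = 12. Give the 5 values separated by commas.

G_0=12  [base 5] 2·5 + 2  →[5↦6]→  2·6 + 2 = 14  −1 ⇒ G_1=13
G_1=13  [base 6] 2·6 + 1  →[6↦7]→  2·7 + 1 = 15  −1 ⇒ G_2=14
G_2=14  [base 7] 2·7  →[7↦8]→  2·8 = 16  −1 ⇒ G_3=15
G_3=15  [base 8] 8 + 7  →[8↦9]→  9 + 7 = 16  −1 ⇒ G_4=15

12, 13, 14, 15, 15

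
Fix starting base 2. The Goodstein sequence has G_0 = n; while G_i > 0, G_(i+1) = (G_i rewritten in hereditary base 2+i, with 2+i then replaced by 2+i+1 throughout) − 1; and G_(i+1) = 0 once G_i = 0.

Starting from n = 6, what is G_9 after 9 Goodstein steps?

[0] 6 ≡ 2^2 + 2 (base 2). Lift 3: 30. −1: 29.
[1] 29 ≡ 3^3 + 2 (base 3). Lift 4: 258. −1: 257.
[2] 257 ≡ 4^4 + 1 (base 4). Lift 5: 3126. −1: 3125.
[3] 3125 ≡ 5^5 (base 5). Lift 6: 46656. −1: 46655.
[4] 46655 ≡ 5·6^5 + 5·6^4 + 5·6^3 + 5·6^2 + 5·6 + 5 (base 6). Lift 7: 98040. −1: 98039.
[5] 98039 ≡ 5·7^5 + 5·7^4 + 5·7^3 + 5·7^2 + 5·7 + 4 (base 7). Lift 8: 187244. −1: 187243.
[6] 187243 ≡ 5·8^5 + 5·8^4 + 5·8^3 + 5·8^2 + 5·8 + 3 (base 8). Lift 9: 332148. −1: 332147.
[7] 332147 ≡ 5·9^5 + 5·9^4 + 5·9^3 + 5·9^2 + 5·9 + 2 (base 9). Lift 10: 555552. −1: 555551.
[8] 555551 ≡ 5·10^5 + 5·10^4 + 5·10^3 + 5·10^2 + 5·10 + 1 (base 10). Lift 11: 885776. −1: 885775.

885775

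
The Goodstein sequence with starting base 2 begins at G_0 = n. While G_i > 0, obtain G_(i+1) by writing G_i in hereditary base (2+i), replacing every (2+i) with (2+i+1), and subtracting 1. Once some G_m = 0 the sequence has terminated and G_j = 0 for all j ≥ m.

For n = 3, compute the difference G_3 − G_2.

step 0: 3 = 2 + 1; sub 3 for 2: 3 + 1; = 4; G_1 = 4−1 = 3
step 1: 3 = 3; sub 4 for 3: 4; = 4; G_2 = 4−1 = 3
step 2: 3 = 3; sub 5 for 4: 3; = 3; G_3 = 3−1 = 2

-1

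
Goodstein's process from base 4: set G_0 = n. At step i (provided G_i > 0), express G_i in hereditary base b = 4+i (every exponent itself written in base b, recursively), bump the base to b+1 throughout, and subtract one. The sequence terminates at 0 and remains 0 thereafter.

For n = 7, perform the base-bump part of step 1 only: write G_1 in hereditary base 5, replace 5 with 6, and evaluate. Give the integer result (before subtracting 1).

step 0: 7 = 4 + 3; sub 5 for 4: 5 + 3; = 8; G_1 = 8−1 = 7
step 1: 7 = 5 + 2; sub 6 for 5: 6 + 2; = 8; G_2 = 8−1 = 7

8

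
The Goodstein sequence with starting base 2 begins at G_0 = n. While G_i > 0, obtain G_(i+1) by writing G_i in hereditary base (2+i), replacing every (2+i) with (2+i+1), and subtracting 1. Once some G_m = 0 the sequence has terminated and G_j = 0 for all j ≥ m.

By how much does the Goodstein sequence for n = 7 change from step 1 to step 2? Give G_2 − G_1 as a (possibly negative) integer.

G_0=7  [base 2] 2^2 + 2 + 1  →[2↦3]→  3^3 + 3 + 1 = 31  −1 ⇒ G_1=30
G_1=30  [base 3] 3^3 + 3  →[3↦4]→  4^4 + 4 = 260  −1 ⇒ G_2=259

229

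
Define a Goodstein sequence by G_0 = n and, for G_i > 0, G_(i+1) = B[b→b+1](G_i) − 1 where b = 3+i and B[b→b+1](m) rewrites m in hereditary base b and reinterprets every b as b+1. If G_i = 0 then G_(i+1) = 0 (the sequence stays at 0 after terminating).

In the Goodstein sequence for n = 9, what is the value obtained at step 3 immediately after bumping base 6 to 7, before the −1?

step 0: 9 = 3^2; sub 4 for 3: 4^2; = 16; G_1 = 16−1 = 15
step 1: 15 = 3·4 + 3; sub 5 for 4: 3·5 + 3; = 18; G_2 = 18−1 = 17
step 2: 17 = 3·5 + 2; sub 6 for 5: 3·6 + 2; = 20; G_3 = 20−1 = 19

22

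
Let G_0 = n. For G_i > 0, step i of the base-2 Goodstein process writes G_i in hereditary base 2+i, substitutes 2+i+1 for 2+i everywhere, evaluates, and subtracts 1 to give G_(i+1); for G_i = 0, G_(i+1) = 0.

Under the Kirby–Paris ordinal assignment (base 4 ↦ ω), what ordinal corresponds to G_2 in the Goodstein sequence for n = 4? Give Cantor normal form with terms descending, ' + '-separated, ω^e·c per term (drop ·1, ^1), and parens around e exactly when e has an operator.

ω^2·2 + ω·2 + 1

base 2: 4 = 2^2; at 3: 3^3 = 27; next = 26
base 3: 26 = 2·3^2 + 2·3 + 2; at 4: 2·4^2 + 2·4 + 2 = 42; next = 41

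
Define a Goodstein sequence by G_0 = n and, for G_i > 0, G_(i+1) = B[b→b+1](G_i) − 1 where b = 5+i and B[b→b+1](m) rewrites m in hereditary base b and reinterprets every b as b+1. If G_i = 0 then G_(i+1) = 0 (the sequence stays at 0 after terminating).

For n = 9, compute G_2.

9

base 5: 9 = 5 + 4; at 6: 6 + 4 = 10; next = 9
base 6: 9 = 6 + 3; at 7: 7 + 3 = 10; next = 9
base 7: 9 = 7 + 2; at 8: 8 + 2 = 10; next = 9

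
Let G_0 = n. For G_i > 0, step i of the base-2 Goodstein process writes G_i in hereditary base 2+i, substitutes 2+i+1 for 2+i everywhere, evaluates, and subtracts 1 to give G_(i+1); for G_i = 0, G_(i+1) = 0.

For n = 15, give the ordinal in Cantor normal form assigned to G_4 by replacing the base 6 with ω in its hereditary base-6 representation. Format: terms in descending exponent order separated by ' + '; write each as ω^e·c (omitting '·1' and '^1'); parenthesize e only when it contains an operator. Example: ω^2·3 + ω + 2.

i=0: 15 = 2^(2 + 1) + 2^2 + 2 + 1 (b=2); 2→3: 3^(3 + 1) + 3^3 + 3 + 1 = 112; 112−1 = 111
i=1: 111 = 3^(3 + 1) + 3^3 + 3 (b=3); 3→4: 4^(4 + 1) + 4^4 + 4 = 1284; 1284−1 = 1283
i=2: 1283 = 4^(4 + 1) + 4^4 + 3 (b=4); 4→5: 5^(5 + 1) + 5^5 + 3 = 18753; 18753−1 = 18752
i=3: 18752 = 5^(5 + 1) + 5^5 + 2 (b=5); 5→6: 6^(6 + 1) + 6^6 + 2 = 326594; 326594−1 = 326593
i=4: 326593 = 6^(6 + 1) + 6^6 + 1 (b=6); 6→7: 7^(7 + 1) + 7^7 + 1 = 6588345; 6588345−1 = 6588344

ω^(ω + 1) + ω^ω + 1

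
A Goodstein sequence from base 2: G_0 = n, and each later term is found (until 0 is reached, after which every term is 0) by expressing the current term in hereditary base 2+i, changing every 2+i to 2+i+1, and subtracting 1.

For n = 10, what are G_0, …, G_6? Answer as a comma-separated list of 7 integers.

(0) 10|_2 = 2^(2 + 1) + 2 ↦ 3^(3 + 1) + 3|_3 = 84 ⇒ 83
(1) 83|_3 = 3^(3 + 1) + 2 ↦ 4^(4 + 1) + 2|_4 = 1026 ⇒ 1025
(2) 1025|_4 = 4^(4 + 1) + 1 ↦ 5^(5 + 1) + 1|_5 = 15626 ⇒ 15625
(3) 15625|_5 = 5^(5 + 1) ↦ 6^(6 + 1)|_6 = 279936 ⇒ 279935
(4) 279935|_6 = 5·6^6 + 5·6^5 + 5·6^4 + 5·6^3 + 5·6^2 + 5·6 + 5 ↦ 5·7^7 + 5·7^5 + 5·7^4 + 5·7^3 + 5·7^2 + 5·7 + 5|_7 = 4215755 ⇒ 4215754
(5) 4215754|_7 = 5·7^7 + 5·7^5 + 5·7^4 + 5·7^3 + 5·7^2 + 5·7 + 4 ↦ 5·8^8 + 5·8^5 + 5·8^4 + 5·8^3 + 5·8^2 + 5·8 + 4|_8 = 84073324 ⇒ 84073323

10, 83, 1025, 15625, 279935, 4215754, 84073323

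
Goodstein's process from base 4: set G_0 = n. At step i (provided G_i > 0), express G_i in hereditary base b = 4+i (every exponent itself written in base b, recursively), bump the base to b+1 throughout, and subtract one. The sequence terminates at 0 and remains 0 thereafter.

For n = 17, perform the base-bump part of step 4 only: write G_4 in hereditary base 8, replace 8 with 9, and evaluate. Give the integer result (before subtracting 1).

48

G_0=17  [base 4] 4^2 + 1  →[4↦5]→  5^2 + 1 = 26  −1 ⇒ G_1=25
G_1=25  [base 5] 5^2  →[5↦6]→  6^2 = 36  −1 ⇒ G_2=35
G_2=35  [base 6] 5·6 + 5  →[6↦7]→  5·7 + 5 = 40  −1 ⇒ G_3=39
G_3=39  [base 7] 5·7 + 4  →[7↦8]→  5·8 + 4 = 44  −1 ⇒ G_4=43
G_4=43  [base 8] 5·8 + 3  →[8↦9]→  5·9 + 3 = 48  −1 ⇒ G_5=47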